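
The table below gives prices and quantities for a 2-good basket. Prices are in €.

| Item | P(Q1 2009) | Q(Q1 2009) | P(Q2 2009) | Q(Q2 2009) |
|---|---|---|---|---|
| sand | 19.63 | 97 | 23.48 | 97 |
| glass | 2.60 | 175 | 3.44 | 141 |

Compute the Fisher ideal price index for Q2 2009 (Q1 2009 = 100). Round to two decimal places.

121.86

Laspeyres component (base-period weights):
ΣP(Q2 2009)Q(Q1 2009) = 23.48×97 + 3.44×175 = 2277.56 + 602 = 2879.56
ΣP(Q1 2009)Q(Q1 2009) = 19.63×97 + 2.60×175 = 1904.11 + 455 = 2359.11
L = 2879.56 / 2359.11 × 100 = 122.0613
Paasche component (current-period weights):
ΣP(Q2 2009)Q(Q2 2009) = 23.48×97 + 3.44×141 = 2277.56 + 485.04 = 2762.6
ΣP(Q1 2009)Q(Q2 2009) = 19.63×97 + 2.60×141 = 1904.11 + 366.6 = 2270.71
P = 2762.6 / 2270.71 × 100 = 121.6624
Fisher = √(L × P) = √(122.0613 × 121.6624) = 121.8617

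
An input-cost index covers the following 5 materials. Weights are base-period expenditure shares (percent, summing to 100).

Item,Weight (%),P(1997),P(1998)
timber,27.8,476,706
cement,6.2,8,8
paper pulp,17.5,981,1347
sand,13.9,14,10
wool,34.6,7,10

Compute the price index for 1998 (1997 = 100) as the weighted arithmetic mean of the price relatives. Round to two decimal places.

timber: 27.8 × (706/476) = 27.8 × 1.483193 = 41.2328
cement: 6.2 × (8/8) = 6.2 × 1.000000 = 6.2000
paper pulp: 17.5 × (1347/981) = 17.5 × 1.373089 = 24.0291
sand: 13.9 × (10/14) = 13.9 × 0.714286 = 9.9286
wool: 34.6 × (10/7) = 34.6 × 1.428571 = 49.4286
Index = Σ wᵢ·(p₁ᵢ/p₀ᵢ) = 41.2328 + 6.2000 + 24.0291 + 9.9286 + 49.4286 = 130.8190

130.82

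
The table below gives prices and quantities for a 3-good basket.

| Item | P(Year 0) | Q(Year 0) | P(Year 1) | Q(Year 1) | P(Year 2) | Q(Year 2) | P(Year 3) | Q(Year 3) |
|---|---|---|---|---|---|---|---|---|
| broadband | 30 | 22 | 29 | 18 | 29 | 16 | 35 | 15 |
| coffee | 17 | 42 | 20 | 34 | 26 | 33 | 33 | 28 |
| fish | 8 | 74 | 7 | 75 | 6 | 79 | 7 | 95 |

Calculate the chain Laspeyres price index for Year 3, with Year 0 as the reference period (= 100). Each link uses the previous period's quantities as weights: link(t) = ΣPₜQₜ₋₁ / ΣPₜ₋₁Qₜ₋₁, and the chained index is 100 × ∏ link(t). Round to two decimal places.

Link Year 0→Year 1:
ΣP(Year 1)Q(Year 0) = 29×22 + 20×42 + 7×74 = 638 + 840 + 518 = 1996
ΣP(Year 0)Q(Year 0) = 30×22 + 17×42 + 8×74 = 660 + 714 + 592 = 1966
link = 1996/1966 = 1.015259
Link Year 1→Year 2:
ΣP(Year 2)Q(Year 1) = 29×18 + 26×34 + 6×75 = 522 + 884 + 450 = 1856
ΣP(Year 1)Q(Year 1) = 29×18 + 20×34 + 7×75 = 522 + 680 + 525 = 1727
link = 1856/1727 = 1.074696
Link Year 2→Year 3:
ΣP(Year 3)Q(Year 2) = 35×16 + 33×33 + 7×79 = 560 + 1089 + 553 = 2202
ΣP(Year 2)Q(Year 2) = 29×16 + 26×33 + 6×79 = 464 + 858 + 474 = 1796
link = 2202/1796 = 1.226058
Chained index = 100 × 1.015259 × 1.074696 × 1.226058 = 133.7746

133.77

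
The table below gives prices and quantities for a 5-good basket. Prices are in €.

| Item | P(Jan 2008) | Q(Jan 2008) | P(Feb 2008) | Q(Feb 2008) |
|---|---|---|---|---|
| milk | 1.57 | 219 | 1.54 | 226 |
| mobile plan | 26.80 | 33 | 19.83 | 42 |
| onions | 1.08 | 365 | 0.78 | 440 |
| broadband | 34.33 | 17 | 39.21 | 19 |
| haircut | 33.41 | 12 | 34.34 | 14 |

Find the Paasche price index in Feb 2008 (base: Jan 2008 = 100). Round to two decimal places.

Paasche price index uses current-period quantities as weights.
ΣP(Feb 2008)·Q(Feb 2008) = 1.54×226 + 19.83×42 + 0.78×440 + 39.21×19 + 34.34×14 = 348.04 + 832.86 + 343.2 + 744.99 + 480.76 = 2749.85
ΣP(Jan 2008)·Q(Feb 2008) = 1.57×226 + 26.80×42 + 1.08×440 + 34.33×19 + 33.41×14 = 354.82 + 1125.6 + 475.2 + 652.27 + 467.74 = 3075.63
Index = 2749.85 / 3075.63 × 100 = 89.4077

89.41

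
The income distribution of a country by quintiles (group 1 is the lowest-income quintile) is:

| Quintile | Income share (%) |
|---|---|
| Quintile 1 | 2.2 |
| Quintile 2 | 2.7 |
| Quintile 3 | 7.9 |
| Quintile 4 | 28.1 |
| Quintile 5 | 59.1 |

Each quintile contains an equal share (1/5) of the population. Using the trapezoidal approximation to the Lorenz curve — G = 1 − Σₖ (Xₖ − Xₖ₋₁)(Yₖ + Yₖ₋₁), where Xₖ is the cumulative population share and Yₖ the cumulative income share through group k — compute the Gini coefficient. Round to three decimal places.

0.557

Cumulative income shares Yₖ: 0.0220, 0.0490, 0.1280, 0.4090, 1.0000
Σ (Xₖ−Xₖ₋₁)(Yₖ+Yₖ₋₁) = (1/5)(0.0220+0.0000) + (1/5)(0.0490+0.0220) + (1/5)(0.1280+0.0490) + (1/5)(0.4090+0.1280) + (1/5)(1.0000+0.4090)
  = 0.0044 + 0.0142 + 0.0354 + 0.1074 + 0.2818 = 0.4432
G = 1 − 0.4432 = 0.5568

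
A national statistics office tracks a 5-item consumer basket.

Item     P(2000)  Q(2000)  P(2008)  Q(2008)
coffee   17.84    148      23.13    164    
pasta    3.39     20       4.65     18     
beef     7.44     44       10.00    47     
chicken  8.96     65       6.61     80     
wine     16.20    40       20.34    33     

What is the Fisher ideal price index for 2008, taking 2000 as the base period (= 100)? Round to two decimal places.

121.40

Laspeyres component (base-period weights):
ΣP(2008)Q(2000) = 23.13×148 + 4.65×20 + 10.00×44 + 6.61×65 + 20.34×40 = 3423.24 + 93 + 440 + 429.65 + 813.6 = 5199.49
ΣP(2000)Q(2000) = 17.84×148 + 3.39×20 + 7.44×44 + 8.96×65 + 16.20×40 = 2640.32 + 67.8 + 327.36 + 582.4 + 648 = 4265.88
L = 5199.49 / 4265.88 × 100 = 121.8855
Paasche component (current-period weights):
ΣP(2008)Q(2008) = 23.13×164 + 4.65×18 + 10.00×47 + 6.61×80 + 20.34×33 = 3793.32 + 83.7 + 470 + 528.8 + 671.22 = 5547.04
ΣP(2000)Q(2008) = 17.84×164 + 3.39×18 + 7.44×47 + 8.96×80 + 16.20×33 = 2925.76 + 61.02 + 349.68 + 716.8 + 534.6 = 4587.86
P = 5547.04 / 4587.86 × 100 = 120.9069
Fisher = √(L × P) = √(121.8855 × 120.9069) = 121.3952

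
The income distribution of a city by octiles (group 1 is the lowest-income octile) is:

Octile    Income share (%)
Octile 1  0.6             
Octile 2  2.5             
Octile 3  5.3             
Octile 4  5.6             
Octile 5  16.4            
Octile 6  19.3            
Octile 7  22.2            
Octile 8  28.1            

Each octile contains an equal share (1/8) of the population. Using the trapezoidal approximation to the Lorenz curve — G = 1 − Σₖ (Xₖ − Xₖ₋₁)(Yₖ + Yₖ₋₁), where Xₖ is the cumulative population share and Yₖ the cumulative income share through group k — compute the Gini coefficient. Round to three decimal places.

0.430

Cumulative income shares Yₖ: 0.0060, 0.0310, 0.0840, 0.1400, 0.3040, 0.4970, 0.7190, 1.0000
Σ (Xₖ−Xₖ₋₁)(Yₖ+Yₖ₋₁) = (1/8)(0.0060+0.0000) + (1/8)(0.0310+0.0060) + (1/8)(0.0840+0.0310) + (1/8)(0.1400+0.0840) + (1/8)(0.3040+0.1400) + (1/8)(0.4970+0.3040) + (1/8)(0.7190+0.4970) + (1/8)(1.0000+0.7190)
  = 0.0008 + 0.0046 + 0.0144 + 0.0280 + 0.0555 + 0.1001 + 0.1520 + 0.2149 = 0.5702
G = 1 − 0.5702 = 0.4298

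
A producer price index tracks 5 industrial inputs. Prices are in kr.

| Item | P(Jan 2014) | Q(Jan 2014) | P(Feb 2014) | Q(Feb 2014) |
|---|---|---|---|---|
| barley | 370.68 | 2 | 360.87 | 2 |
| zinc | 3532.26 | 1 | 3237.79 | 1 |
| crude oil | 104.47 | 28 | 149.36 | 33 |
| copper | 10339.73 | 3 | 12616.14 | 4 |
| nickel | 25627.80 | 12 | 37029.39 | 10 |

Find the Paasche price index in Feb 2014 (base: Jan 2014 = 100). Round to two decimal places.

140.70

Paasche price index uses current-period quantities as weights.
ΣP(Feb 2014)·Q(Feb 2014) = 360.87×2 + 3237.79×1 + 149.36×33 + 12616.14×4 + 37029.39×10 = 721.74 + 3237.79 + 4928.88 + 50464.56 + 370293.9 = 429646.87
ΣP(Jan 2014)·Q(Feb 2014) = 370.68×2 + 3532.26×1 + 104.47×33 + 10339.73×4 + 25627.80×10 = 741.36 + 3532.26 + 3447.51 + 41358.92 + 256278 = 305358.05
Index = 429646.87 / 305358.05 × 100 = 140.7027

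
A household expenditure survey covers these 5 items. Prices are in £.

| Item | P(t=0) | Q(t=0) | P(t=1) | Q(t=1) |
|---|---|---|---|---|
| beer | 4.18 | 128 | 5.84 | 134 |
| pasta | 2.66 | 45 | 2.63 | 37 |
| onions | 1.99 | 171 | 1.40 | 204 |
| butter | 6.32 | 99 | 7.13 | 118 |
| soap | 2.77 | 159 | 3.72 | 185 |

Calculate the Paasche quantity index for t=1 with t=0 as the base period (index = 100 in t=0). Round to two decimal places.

112.17

Paasche quantity index uses current-period prices as weights.
ΣP(t=1)·Q(t=1) = 5.84×134 + 2.63×37 + 1.40×204 + 7.13×118 + 3.72×185 = 782.56 + 97.31 + 285.6 + 841.34 + 688.2 = 2695.01
ΣP(t=1)·Q(t=0) = 5.84×128 + 2.63×45 + 1.40×171 + 7.13×99 + 3.72×159 = 747.52 + 118.35 + 239.4 + 705.87 + 591.48 = 2402.62
Index = 2695.01 / 2402.62 × 100 = 112.1696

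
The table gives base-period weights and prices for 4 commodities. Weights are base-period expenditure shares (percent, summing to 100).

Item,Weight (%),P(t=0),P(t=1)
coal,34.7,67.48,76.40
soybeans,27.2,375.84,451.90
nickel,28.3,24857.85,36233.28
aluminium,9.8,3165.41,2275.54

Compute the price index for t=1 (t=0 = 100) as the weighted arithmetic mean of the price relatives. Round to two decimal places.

120.29

coal: 34.7 × (76.40/67.48) = 34.7 × 1.132187 = 39.2869
soybeans: 27.2 × (451.90/375.84) = 27.2 × 1.202373 = 32.7046
nickel: 28.3 × (36233.28/24857.85) = 28.3 × 1.457619 = 41.2506
aluminium: 9.8 × (2275.54/3165.41) = 9.8 × 0.718877 = 7.0450
Index = Σ wᵢ·(p₁ᵢ/p₀ᵢ) = 39.2869 + 32.7046 + 41.2506 + 7.0450 = 120.2871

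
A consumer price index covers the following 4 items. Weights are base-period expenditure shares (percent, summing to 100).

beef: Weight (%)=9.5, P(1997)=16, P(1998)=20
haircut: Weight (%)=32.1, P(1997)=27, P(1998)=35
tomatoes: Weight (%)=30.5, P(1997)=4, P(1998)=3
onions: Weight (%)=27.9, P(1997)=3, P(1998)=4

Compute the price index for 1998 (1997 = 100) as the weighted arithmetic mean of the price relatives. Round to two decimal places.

beef: 9.5 × (20/16) = 9.5 × 1.250000 = 11.8750
haircut: 32.1 × (35/27) = 32.1 × 1.296296 = 41.6111
tomatoes: 30.5 × (3/4) = 30.5 × 0.750000 = 22.8750
onions: 27.9 × (4/3) = 27.9 × 1.333333 = 37.2000
Index = Σ wᵢ·(p₁ᵢ/p₀ᵢ) = 11.8750 + 41.6111 + 22.8750 + 37.2000 = 113.5611

113.56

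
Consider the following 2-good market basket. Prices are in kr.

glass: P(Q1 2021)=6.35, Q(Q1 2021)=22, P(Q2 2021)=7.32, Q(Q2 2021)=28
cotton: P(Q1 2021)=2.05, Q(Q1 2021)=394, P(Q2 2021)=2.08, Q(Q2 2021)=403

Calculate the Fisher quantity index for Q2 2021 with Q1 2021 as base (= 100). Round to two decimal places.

Laspeyres component (base-period weights):
ΣP(Q1 2021)Q(Q2 2021) = 6.35×28 + 2.05×403 = 177.8 + 826.15 = 1003.95
ΣP(Q1 2021)Q(Q1 2021) = 6.35×22 + 2.05×394 = 139.7 + 807.7 = 947.4
L = 1003.95 / 947.4 × 100 = 105.9690
Paasche component (current-period weights):
ΣP(Q2 2021)Q(Q2 2021) = 7.32×28 + 2.08×403 = 204.96 + 838.24 = 1043.2
ΣP(Q2 2021)Q(Q1 2021) = 7.32×22 + 2.08×394 = 161.04 + 819.52 = 980.56
P = 1043.2 / 980.56 × 100 = 106.3882
Fisher = √(L × P) = √(105.9690 × 106.3882) = 106.1784

106.18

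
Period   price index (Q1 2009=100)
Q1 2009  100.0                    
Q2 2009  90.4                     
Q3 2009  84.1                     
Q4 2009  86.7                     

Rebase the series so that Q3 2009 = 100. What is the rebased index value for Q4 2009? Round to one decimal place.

Rebased(Q4 2009) = 86.7 / 84.1 × 100 = 103.0916

103.1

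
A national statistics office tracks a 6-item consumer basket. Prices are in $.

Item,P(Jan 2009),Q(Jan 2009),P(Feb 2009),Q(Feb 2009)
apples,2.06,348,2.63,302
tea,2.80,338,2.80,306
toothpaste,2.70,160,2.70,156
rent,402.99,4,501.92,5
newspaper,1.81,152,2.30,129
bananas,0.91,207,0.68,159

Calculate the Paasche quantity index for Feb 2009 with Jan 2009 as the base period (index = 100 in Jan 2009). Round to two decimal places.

104.07

Paasche quantity index uses current-period prices as weights.
ΣP(Feb 2009)·Q(Feb 2009) = 2.63×302 + 2.80×306 + 2.70×156 + 501.92×5 + 2.30×129 + 0.68×159 = 794.26 + 856.8 + 421.2 + 2509.6 + 296.7 + 108.12 = 4986.68
ΣP(Feb 2009)·Q(Jan 2009) = 2.63×348 + 2.80×338 + 2.70×160 + 501.92×4 + 2.30×152 + 0.68×207 = 915.24 + 946.4 + 432 + 2007.68 + 349.6 + 140.76 = 4791.68
Index = 4986.68 / 4791.68 × 100 = 104.0696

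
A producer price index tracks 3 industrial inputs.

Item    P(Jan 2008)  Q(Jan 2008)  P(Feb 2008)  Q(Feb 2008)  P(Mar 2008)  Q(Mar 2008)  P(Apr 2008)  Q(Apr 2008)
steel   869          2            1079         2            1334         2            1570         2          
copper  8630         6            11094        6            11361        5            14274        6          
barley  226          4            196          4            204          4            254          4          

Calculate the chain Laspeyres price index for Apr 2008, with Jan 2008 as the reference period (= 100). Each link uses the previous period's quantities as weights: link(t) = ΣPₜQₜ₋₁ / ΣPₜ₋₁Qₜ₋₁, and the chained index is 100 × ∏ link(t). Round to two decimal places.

164.93

Link Jan 2008→Feb 2008:
ΣP(Feb 2008)Q(Jan 2008) = 1079×2 + 11094×6 + 196×4 = 2158 + 66564 + 784 = 69506
ΣP(Jan 2008)Q(Jan 2008) = 869×2 + 8630×6 + 226×4 = 1738 + 51780 + 904 = 54422
link = 69506/54422 = 1.277167
Link Feb 2008→Mar 2008:
ΣP(Mar 2008)Q(Feb 2008) = 1334×2 + 11361×6 + 204×4 = 2668 + 68166 + 816 = 71650
ΣP(Feb 2008)Q(Feb 2008) = 1079×2 + 11094×6 + 196×4 = 2158 + 66564 + 784 = 69506
link = 71650/69506 = 1.030846
Link Mar 2008→Apr 2008:
ΣP(Apr 2008)Q(Mar 2008) = 1570×2 + 14274×5 + 254×4 = 3140 + 71370 + 1016 = 75526
ΣP(Mar 2008)Q(Mar 2008) = 1334×2 + 11361×5 + 204×4 = 2668 + 56805 + 816 = 60289
link = 75526/60289 = 1.252733
Chained index = 100 × 1.277167 × 1.030846 × 1.252733 = 164.9302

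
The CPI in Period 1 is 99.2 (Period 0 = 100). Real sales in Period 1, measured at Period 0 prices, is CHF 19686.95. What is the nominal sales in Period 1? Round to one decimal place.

19529.5

Nominal = Real × (Index/100) = 19686.95 × (99.2/100)
        = 19686.95 × 0.992 = 19529.4544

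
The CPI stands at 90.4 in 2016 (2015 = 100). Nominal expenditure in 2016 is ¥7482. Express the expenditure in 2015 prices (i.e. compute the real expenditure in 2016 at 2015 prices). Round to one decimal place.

Real = Nominal ÷ (Index/100) = 7482 ÷ (90.4/100)
     = 7482 ÷ 0.904 = 8276.5487

8276.5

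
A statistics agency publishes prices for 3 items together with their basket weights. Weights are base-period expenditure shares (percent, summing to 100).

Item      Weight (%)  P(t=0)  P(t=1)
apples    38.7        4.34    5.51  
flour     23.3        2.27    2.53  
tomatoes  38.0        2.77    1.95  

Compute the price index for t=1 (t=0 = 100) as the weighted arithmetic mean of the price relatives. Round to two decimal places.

101.85

apples: 38.7 × (5.51/4.34) = 38.7 × 1.269585 = 49.1329
flour: 23.3 × (2.53/2.27) = 23.3 × 1.114537 = 25.9687
tomatoes: 38.0 × (1.95/2.77) = 38.0 × 0.703971 = 26.7509
Index = Σ wᵢ·(p₁ᵢ/p₀ᵢ) = 49.1329 + 25.9687 + 26.7509 = 101.8526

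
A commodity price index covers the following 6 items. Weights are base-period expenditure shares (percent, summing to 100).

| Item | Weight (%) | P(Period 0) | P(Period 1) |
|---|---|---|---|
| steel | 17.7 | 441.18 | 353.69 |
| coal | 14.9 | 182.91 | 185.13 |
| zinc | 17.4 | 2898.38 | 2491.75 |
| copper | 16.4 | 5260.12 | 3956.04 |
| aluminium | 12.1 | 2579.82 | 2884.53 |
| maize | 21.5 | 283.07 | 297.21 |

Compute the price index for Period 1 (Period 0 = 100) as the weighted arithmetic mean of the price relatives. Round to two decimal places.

steel: 17.7 × (353.69/441.18) = 17.7 × 0.801691 = 14.1899
coal: 14.9 × (185.13/182.91) = 14.9 × 1.012137 = 15.0808
zinc: 17.4 × (2491.75/2898.38) = 17.4 × 0.859704 = 14.9589
copper: 16.4 × (3956.04/5260.12) = 16.4 × 0.752082 = 12.3341
aluminium: 12.1 × (2884.53/2579.82) = 12.1 × 1.118113 = 13.5292
maize: 21.5 × (297.21/283.07) = 21.5 × 1.049952 = 22.5740
Index = Σ wᵢ·(p₁ᵢ/p₀ᵢ) = 14.1899 + 15.0808 + 14.9589 + 12.3341 + 13.5292 + 22.5740 = 92.6669

92.67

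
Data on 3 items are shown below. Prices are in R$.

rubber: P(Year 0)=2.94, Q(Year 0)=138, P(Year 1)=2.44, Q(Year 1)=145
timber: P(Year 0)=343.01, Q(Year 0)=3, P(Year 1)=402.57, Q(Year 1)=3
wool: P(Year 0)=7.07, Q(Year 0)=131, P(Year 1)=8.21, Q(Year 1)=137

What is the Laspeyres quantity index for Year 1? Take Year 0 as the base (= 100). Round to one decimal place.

Laspeyres quantity index uses base-period prices as weights.
ΣP(Year 0)·Q(Year 1) = 2.94×145 + 343.01×3 + 7.07×137 = 426.3 + 1029.03 + 968.59 = 2423.92
ΣP(Year 0)·Q(Year 0) = 2.94×138 + 343.01×3 + 7.07×131 = 405.72 + 1029.03 + 926.17 = 2360.92
Index = 2423.92 / 2360.92 × 100 = 102.6685

102.7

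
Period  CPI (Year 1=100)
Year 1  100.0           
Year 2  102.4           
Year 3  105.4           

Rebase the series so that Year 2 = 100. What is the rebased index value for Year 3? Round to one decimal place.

102.9

Rebased(Year 3) = 105.4 / 102.4 × 100 = 102.9297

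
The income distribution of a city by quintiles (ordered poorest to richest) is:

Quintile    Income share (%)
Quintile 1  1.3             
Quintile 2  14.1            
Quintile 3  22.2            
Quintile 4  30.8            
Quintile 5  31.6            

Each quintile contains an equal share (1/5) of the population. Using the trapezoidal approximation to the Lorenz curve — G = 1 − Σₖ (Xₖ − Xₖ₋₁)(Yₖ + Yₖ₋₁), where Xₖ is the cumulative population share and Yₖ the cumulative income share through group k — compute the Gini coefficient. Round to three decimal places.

Cumulative income shares Yₖ: 0.0130, 0.1540, 0.3760, 0.6840, 1.0000
Σ (Xₖ−Xₖ₋₁)(Yₖ+Yₖ₋₁) = (1/5)(0.0130+0.0000) + (1/5)(0.1540+0.0130) + (1/5)(0.3760+0.1540) + (1/5)(0.6840+0.3760) + (1/5)(1.0000+0.6840)
  = 0.0026 + 0.0334 + 0.1060 + 0.2120 + 0.3368 = 0.6908
G = 1 − 0.6908 = 0.3092

0.309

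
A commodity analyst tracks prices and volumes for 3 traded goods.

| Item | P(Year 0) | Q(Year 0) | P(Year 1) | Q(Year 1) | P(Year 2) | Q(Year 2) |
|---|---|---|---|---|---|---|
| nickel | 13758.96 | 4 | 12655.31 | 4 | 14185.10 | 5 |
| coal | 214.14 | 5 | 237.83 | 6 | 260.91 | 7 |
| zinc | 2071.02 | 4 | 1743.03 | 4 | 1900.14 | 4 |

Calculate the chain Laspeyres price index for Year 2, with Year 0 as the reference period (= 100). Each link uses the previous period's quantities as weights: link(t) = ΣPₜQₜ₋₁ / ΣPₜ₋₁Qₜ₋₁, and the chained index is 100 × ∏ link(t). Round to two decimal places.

Link Year 0→Year 1:
ΣP(Year 1)Q(Year 0) = 12655.31×4 + 237.83×5 + 1743.03×4 = 50621.24 + 1189.15 + 6972.12 = 58782.51
ΣP(Year 0)Q(Year 0) = 13758.96×4 + 214.14×5 + 2071.02×4 = 55035.84 + 1070.7 + 8284.08 = 64390.62
link = 58782.51/64390.62 = 0.912905
Link Year 1→Year 2:
ΣP(Year 2)Q(Year 1) = 14185.10×4 + 260.91×6 + 1900.14×4 = 56740.4 + 1565.46 + 7600.56 = 65906.42
ΣP(Year 1)Q(Year 1) = 12655.31×4 + 237.83×6 + 1743.03×4 = 50621.24 + 1426.98 + 6972.12 = 59020.34
link = 65906.42/59020.34 = 1.116673
Chained index = 100 × 0.912905 × 1.116673 = 101.9416

101.94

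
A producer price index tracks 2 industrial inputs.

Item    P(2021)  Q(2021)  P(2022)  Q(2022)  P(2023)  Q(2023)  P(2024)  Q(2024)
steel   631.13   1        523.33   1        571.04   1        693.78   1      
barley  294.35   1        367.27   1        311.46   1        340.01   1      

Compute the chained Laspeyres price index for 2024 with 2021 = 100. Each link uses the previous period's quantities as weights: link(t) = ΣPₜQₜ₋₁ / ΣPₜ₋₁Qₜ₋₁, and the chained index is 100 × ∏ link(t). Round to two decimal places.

Link 2021→2022:
ΣP(2022)Q(2021) = 523.33×1 + 367.27×1 = 523.33 + 367.27 = 890.6
ΣP(2021)Q(2021) = 631.13×1 + 294.35×1 = 631.13 + 294.35 = 925.48
link = 890.6/925.48 = 0.962311
Link 2022→2023:
ΣP(2023)Q(2022) = 571.04×1 + 311.46×1 = 571.04 + 311.46 = 882.5
ΣP(2022)Q(2022) = 523.33×1 + 367.27×1 = 523.33 + 367.27 = 890.6
link = 882.5/890.6 = 0.990905
Link 2023→2024:
ΣP(2024)Q(2023) = 693.78×1 + 340.01×1 = 693.78 + 340.01 = 1033.79
ΣP(2023)Q(2023) = 571.04×1 + 311.46×1 = 571.04 + 311.46 = 882.5
link = 1033.79/882.5 = 1.171433
Chained index = 100 × 0.962311 × 0.990905 × 1.171433 = 111.7031

111.70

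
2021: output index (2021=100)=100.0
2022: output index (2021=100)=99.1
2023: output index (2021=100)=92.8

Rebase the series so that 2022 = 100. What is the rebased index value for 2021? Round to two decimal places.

100.91

Rebased(2021) = 100.0 / 99.1 × 100 = 100.9082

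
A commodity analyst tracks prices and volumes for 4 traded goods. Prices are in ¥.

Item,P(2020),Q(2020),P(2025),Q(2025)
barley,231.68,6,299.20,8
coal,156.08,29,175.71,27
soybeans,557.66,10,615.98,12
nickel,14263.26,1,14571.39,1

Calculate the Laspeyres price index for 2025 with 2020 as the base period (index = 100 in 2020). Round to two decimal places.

107.24

Laspeyres price index uses base-period quantities as weights.
ΣP(2025)·Q(2020) = 299.20×6 + 175.71×29 + 615.98×10 + 14571.39×1 = 1795.2 + 5095.59 + 6159.8 + 14571.39 = 27621.98
ΣP(2020)·Q(2020) = 231.68×6 + 156.08×29 + 557.66×10 + 14263.26×1 = 1390.08 + 4526.32 + 5576.6 + 14263.26 = 25756.26
Index = 27621.98 / 25756.26 × 100 = 107.2438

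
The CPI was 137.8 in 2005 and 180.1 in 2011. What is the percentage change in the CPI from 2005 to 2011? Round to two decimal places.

30.70%

Change = (180.1 − 137.8) / 137.8 × 100
       = 42.3 / 137.8 × 100 = 30.6967%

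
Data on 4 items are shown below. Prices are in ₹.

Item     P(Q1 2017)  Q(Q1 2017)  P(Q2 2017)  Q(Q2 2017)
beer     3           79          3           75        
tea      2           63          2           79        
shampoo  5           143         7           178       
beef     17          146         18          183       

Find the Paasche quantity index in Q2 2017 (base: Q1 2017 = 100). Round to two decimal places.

123.32

Paasche quantity index uses current-period prices as weights.
ΣP(Q2 2017)·Q(Q2 2017) = 3×75 + 2×79 + 7×178 + 18×183 = 225 + 158 + 1246 + 3294 = 4923
ΣP(Q2 2017)·Q(Q1 2017) = 3×79 + 2×63 + 7×143 + 18×146 = 237 + 126 + 1001 + 2628 = 3992
Index = 4923 / 3992 × 100 = 123.3216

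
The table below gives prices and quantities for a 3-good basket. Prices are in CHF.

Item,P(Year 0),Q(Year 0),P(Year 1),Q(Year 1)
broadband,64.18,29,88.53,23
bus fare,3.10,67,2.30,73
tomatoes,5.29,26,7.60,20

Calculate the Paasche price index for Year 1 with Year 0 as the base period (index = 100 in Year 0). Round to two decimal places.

Paasche price index uses current-period quantities as weights.
ΣP(Year 1)·Q(Year 1) = 88.53×23 + 2.30×73 + 7.60×20 = 2036.19 + 167.9 + 152 = 2356.09
ΣP(Year 0)·Q(Year 1) = 64.18×23 + 3.10×73 + 5.29×20 = 1476.14 + 226.3 + 105.8 = 1808.24
Index = 2356.09 / 1808.24 × 100 = 130.2974

130.30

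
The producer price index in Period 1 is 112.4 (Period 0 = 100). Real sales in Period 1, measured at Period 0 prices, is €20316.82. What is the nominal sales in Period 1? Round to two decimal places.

22836.11

Nominal = Real × (Index/100) = 20316.82 × (112.4/100)
        = 20316.82 × 1.124 = 22836.1057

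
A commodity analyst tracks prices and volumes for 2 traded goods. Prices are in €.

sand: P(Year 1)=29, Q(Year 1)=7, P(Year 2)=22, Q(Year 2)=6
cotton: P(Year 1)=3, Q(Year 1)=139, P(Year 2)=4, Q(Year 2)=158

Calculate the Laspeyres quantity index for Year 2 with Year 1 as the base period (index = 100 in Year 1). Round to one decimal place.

Laspeyres quantity index uses base-period prices as weights.
ΣP(Year 1)·Q(Year 2) = 29×6 + 3×158 = 174 + 474 = 648
ΣP(Year 1)·Q(Year 1) = 29×7 + 3×139 = 203 + 417 = 620
Index = 648 / 620 × 100 = 104.5161

104.5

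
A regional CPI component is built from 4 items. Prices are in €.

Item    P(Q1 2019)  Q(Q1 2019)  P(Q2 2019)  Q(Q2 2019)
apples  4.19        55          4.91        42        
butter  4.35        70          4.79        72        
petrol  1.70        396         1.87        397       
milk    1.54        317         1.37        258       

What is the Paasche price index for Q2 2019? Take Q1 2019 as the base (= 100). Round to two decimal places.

105.48

Paasche price index uses current-period quantities as weights.
ΣP(Q2 2019)·Q(Q2 2019) = 4.91×42 + 4.79×72 + 1.87×397 + 1.37×258 = 206.22 + 344.88 + 742.39 + 353.46 = 1646.95
ΣP(Q1 2019)·Q(Q2 2019) = 4.19×42 + 4.35×72 + 1.70×397 + 1.54×258 = 175.98 + 313.2 + 674.9 + 397.32 = 1561.4
Index = 1646.95 / 1561.4 × 100 = 105.4791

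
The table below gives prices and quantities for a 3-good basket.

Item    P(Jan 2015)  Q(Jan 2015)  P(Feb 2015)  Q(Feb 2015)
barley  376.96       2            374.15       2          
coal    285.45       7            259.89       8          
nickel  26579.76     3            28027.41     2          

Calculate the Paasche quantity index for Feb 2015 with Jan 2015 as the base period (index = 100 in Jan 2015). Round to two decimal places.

67.95

Paasche quantity index uses current-period prices as weights.
ΣP(Feb 2015)·Q(Feb 2015) = 374.15×2 + 259.89×8 + 28027.41×2 = 748.3 + 2079.12 + 56054.82 = 58882.24
ΣP(Feb 2015)·Q(Jan 2015) = 374.15×2 + 259.89×7 + 28027.41×3 = 748.3 + 1819.23 + 84082.23 = 86649.76
Index = 58882.24 / 86649.76 × 100 = 67.9543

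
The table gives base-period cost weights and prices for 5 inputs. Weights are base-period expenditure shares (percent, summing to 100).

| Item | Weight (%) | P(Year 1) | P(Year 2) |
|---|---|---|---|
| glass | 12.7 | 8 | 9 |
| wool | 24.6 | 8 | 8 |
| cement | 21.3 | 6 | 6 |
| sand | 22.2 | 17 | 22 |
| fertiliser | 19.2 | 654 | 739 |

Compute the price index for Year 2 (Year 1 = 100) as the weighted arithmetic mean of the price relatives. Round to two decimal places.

110.61

glass: 12.7 × (9/8) = 12.7 × 1.125000 = 14.2875
wool: 24.6 × (8/8) = 24.6 × 1.000000 = 24.6000
cement: 21.3 × (6/6) = 21.3 × 1.000000 = 21.3000
sand: 22.2 × (22/17) = 22.2 × 1.294118 = 28.7294
fertiliser: 19.2 × (739/654) = 19.2 × 1.129969 = 21.6954
Index = Σ wᵢ·(p₁ᵢ/p₀ᵢ) = 14.2875 + 24.6000 + 21.3000 + 28.7294 + 21.6954 = 110.6123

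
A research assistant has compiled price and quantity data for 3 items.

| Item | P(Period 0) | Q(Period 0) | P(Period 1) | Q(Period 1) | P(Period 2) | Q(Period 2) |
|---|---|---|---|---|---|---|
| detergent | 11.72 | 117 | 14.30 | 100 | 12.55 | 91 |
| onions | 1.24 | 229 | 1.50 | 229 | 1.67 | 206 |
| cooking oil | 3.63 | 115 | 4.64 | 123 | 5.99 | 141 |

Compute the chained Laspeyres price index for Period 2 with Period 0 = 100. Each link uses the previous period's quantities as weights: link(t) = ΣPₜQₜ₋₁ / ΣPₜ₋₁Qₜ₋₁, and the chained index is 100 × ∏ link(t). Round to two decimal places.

Link Period 0→Period 1:
ΣP(Period 1)Q(Period 0) = 14.30×117 + 1.50×229 + 4.64×115 = 1673.1 + 343.5 + 533.6 = 2550.2
ΣP(Period 0)Q(Period 0) = 11.72×117 + 1.24×229 + 3.63×115 = 1371.24 + 283.96 + 417.45 = 2072.65
link = 2550.2/2072.65 = 1.230406
Link Period 1→Period 2:
ΣP(Period 2)Q(Period 1) = 12.55×100 + 1.67×229 + 5.99×123 = 1255 + 382.43 + 736.77 = 2374.2
ΣP(Period 1)Q(Period 1) = 14.30×100 + 1.50×229 + 4.64×123 = 1430 + 343.5 + 570.72 = 2344.22
link = 2374.2/2344.22 = 1.012789
Chained index = 100 × 1.230406 × 1.012789 = 124.6141

124.61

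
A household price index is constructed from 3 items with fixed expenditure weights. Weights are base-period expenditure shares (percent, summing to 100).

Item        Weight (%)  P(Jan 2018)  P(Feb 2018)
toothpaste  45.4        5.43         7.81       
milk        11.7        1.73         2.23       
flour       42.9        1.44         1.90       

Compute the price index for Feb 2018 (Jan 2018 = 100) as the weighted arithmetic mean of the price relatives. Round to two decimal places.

136.98

toothpaste: 45.4 × (7.81/5.43) = 45.4 × 1.438306 = 65.2991
milk: 11.7 × (2.23/1.73) = 11.7 × 1.289017 = 15.0815
flour: 42.9 × (1.90/1.44) = 42.9 × 1.319444 = 56.6042
Index = Σ wᵢ·(p₁ᵢ/p₀ᵢ) = 65.2991 + 15.0815 + 56.6042 = 136.9847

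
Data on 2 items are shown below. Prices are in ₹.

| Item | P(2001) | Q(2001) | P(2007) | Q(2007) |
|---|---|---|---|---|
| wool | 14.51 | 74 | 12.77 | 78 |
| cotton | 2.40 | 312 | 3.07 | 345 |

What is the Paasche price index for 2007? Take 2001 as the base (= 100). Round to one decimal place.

104.9

Paasche price index uses current-period quantities as weights.
ΣP(2007)·Q(2007) = 12.77×78 + 3.07×345 = 996.06 + 1059.15 = 2055.21
ΣP(2001)·Q(2007) = 14.51×78 + 2.40×345 = 1131.78 + 828 = 1959.78
Index = 2055.21 / 1959.78 × 100 = 104.8694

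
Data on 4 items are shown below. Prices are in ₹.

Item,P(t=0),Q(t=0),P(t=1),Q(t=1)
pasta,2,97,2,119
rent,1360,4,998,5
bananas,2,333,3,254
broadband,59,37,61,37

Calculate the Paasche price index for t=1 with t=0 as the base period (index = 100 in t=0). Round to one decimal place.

Paasche price index uses current-period quantities as weights.
ΣP(t=1)·Q(t=1) = 2×119 + 998×5 + 3×254 + 61×37 = 238 + 4990 + 762 + 2257 = 8247
ΣP(t=0)·Q(t=1) = 2×119 + 1360×5 + 2×254 + 59×37 = 238 + 6800 + 508 + 2183 = 9729
Index = 8247 / 9729 × 100 = 84.7672

84.8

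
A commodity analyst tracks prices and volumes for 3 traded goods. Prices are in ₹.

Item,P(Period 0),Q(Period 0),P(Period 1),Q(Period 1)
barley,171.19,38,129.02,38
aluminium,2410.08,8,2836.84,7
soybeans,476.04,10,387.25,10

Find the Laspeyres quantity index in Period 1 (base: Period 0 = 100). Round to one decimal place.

92.1

Laspeyres quantity index uses base-period prices as weights.
ΣP(Period 0)·Q(Period 1) = 171.19×38 + 2410.08×7 + 476.04×10 = 6505.22 + 16870.56 + 4760.4 = 28136.18
ΣP(Period 0)·Q(Period 0) = 171.19×38 + 2410.08×8 + 476.04×10 = 6505.22 + 19280.64 + 4760.4 = 30546.26
Index = 28136.18 / 30546.26 × 100 = 92.1101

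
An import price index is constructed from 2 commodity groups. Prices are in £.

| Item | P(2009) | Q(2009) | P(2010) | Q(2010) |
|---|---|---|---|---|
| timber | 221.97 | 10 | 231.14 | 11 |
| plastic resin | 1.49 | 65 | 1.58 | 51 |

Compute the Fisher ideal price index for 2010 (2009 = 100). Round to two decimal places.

Laspeyres component (base-period weights):
ΣP(2010)Q(2009) = 231.14×10 + 1.58×65 = 2311.4 + 102.7 = 2414.1
ΣP(2009)Q(2009) = 221.97×10 + 1.49×65 = 2219.7 + 96.85 = 2316.55
L = 2414.1 / 2316.55 × 100 = 104.2110
Paasche component (current-period weights):
ΣP(2010)Q(2010) = 231.14×11 + 1.58×51 = 2542.54 + 80.58 = 2623.12
ΣP(2009)Q(2010) = 221.97×11 + 1.49×51 = 2441.67 + 75.99 = 2517.66
P = 2623.12 / 2517.66 × 100 = 104.1888
Fisher = √(L × P) = √(104.2110 × 104.1888) = 104.1999

104.20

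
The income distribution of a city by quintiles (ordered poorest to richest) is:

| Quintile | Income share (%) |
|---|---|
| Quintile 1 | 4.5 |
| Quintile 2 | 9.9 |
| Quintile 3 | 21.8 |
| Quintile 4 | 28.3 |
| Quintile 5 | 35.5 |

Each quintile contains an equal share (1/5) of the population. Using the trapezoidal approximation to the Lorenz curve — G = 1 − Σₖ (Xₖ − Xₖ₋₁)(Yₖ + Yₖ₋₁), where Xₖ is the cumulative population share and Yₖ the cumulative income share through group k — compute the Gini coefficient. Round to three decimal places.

0.322

Cumulative income shares Yₖ: 0.0450, 0.1440, 0.3620, 0.6450, 1.0000
Σ (Xₖ−Xₖ₋₁)(Yₖ+Yₖ₋₁) = (1/5)(0.0450+0.0000) + (1/5)(0.1440+0.0450) + (1/5)(0.3620+0.1440) + (1/5)(0.6450+0.3620) + (1/5)(1.0000+0.6450)
  = 0.0090 + 0.0378 + 0.1012 + 0.2014 + 0.3290 = 0.6784
G = 1 − 0.6784 = 0.3216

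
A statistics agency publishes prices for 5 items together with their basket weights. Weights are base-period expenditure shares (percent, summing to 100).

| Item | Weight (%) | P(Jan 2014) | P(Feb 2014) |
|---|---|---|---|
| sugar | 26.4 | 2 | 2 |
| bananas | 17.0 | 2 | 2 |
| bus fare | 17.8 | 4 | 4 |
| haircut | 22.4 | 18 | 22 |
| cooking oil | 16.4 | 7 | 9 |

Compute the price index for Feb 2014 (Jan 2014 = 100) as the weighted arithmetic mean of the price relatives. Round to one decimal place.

sugar: 26.4 × (2/2) = 26.4 × 1.000000 = 26.4000
bananas: 17.0 × (2/2) = 17.0 × 1.000000 = 17.0000
bus fare: 17.8 × (4/4) = 17.8 × 1.000000 = 17.8000
haircut: 22.4 × (22/18) = 22.4 × 1.222222 = 27.3778
cooking oil: 16.4 × (9/7) = 16.4 × 1.285714 = 21.0857
Index = Σ wᵢ·(p₁ᵢ/p₀ᵢ) = 26.4000 + 17.0000 + 17.8000 + 27.3778 + 21.0857 = 109.6635

109.7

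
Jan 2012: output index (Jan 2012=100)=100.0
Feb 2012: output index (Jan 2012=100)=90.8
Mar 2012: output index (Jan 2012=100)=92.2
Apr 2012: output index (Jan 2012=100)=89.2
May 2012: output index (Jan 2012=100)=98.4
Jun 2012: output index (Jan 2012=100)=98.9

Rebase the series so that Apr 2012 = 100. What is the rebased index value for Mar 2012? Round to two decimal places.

103.36

Rebased(Mar 2012) = 92.2 / 89.2 × 100 = 103.3632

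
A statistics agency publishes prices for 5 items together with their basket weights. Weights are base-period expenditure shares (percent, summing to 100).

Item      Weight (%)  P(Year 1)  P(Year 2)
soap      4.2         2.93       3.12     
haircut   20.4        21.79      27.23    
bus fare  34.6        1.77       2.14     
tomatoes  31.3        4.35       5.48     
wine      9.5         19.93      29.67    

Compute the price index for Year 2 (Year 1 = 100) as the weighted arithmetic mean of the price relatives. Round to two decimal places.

soap: 4.2 × (3.12/2.93) = 4.2 × 1.064846 = 4.4724
haircut: 20.4 × (27.23/21.79) = 20.4 × 1.249656 = 25.4930
bus fare: 34.6 × (2.14/1.77) = 34.6 × 1.209040 = 41.8328
tomatoes: 31.3 × (5.48/4.35) = 31.3 × 1.259770 = 39.4308
wine: 9.5 × (29.67/19.93) = 9.5 × 1.488710 = 14.1427
Index = Σ wᵢ·(p₁ᵢ/p₀ᵢ) = 4.4724 + 25.4930 + 41.8328 + 39.4308 + 14.1427 = 125.3717

125.37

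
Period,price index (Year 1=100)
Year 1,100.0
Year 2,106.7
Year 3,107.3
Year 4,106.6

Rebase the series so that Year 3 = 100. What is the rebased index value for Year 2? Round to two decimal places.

99.44

Rebased(Year 2) = 106.7 / 107.3 × 100 = 99.4408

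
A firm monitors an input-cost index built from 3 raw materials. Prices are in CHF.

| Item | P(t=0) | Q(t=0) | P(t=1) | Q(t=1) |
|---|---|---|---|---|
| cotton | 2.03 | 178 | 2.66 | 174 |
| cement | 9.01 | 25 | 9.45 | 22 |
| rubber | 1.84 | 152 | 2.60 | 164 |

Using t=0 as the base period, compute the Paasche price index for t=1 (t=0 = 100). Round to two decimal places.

128.59

Paasche price index uses current-period quantities as weights.
ΣP(t=1)·Q(t=1) = 2.66×174 + 9.45×22 + 2.60×164 = 462.84 + 207.9 + 426.4 = 1097.14
ΣP(t=0)·Q(t=1) = 2.03×174 + 9.01×22 + 1.84×164 = 353.22 + 198.22 + 301.76 = 853.2
Index = 1097.14 / 853.2 × 100 = 128.5912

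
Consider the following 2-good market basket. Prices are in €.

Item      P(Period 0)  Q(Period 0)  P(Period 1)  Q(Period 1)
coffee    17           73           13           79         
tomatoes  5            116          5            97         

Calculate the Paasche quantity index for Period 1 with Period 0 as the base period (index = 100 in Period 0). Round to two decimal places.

98.89

Paasche quantity index uses current-period prices as weights.
ΣP(Period 1)·Q(Period 1) = 13×79 + 5×97 = 1027 + 485 = 1512
ΣP(Period 1)·Q(Period 0) = 13×73 + 5×116 = 949 + 580 = 1529
Index = 1512 / 1529 × 100 = 98.8882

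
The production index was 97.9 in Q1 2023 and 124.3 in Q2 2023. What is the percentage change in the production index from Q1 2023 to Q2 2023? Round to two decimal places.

26.97%

Change = (124.3 − 97.9) / 97.9 × 100
       = 26.4 / 97.9 × 100 = 26.9663%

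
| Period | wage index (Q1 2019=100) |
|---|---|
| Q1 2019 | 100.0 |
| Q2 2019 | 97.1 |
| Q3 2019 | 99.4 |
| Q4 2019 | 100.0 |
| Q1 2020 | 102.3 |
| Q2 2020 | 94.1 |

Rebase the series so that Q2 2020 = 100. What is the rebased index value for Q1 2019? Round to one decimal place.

Rebased(Q1 2019) = 100.0 / 94.1 × 100 = 106.2699

106.3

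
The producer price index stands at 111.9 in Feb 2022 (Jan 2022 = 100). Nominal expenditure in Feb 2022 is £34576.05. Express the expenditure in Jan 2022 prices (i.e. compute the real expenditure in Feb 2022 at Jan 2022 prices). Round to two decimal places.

Real = Nominal ÷ (Index/100) = 34576.05 ÷ (111.9/100)
     = 34576.05 ÷ 1.119 = 30899.0617

30899.06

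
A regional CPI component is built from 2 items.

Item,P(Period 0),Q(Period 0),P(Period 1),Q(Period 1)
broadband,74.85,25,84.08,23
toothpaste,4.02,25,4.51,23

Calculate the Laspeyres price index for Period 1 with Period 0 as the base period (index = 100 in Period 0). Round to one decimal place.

112.3

Laspeyres price index uses base-period quantities as weights.
ΣP(Period 1)·Q(Period 0) = 84.08×25 + 4.51×25 = 2102 + 112.75 = 2214.75
ΣP(Period 0)·Q(Period 0) = 74.85×25 + 4.02×25 = 1871.25 + 100.5 = 1971.75
Index = 2214.75 / 1971.75 × 100 = 112.3241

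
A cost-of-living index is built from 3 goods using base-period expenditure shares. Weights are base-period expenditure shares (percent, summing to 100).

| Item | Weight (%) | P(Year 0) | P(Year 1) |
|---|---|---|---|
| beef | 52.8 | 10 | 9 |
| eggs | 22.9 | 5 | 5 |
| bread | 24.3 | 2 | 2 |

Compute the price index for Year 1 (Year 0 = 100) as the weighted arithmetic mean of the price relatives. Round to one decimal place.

94.7

beef: 52.8 × (9/10) = 52.8 × 0.900000 = 47.5200
eggs: 22.9 × (5/5) = 22.9 × 1.000000 = 22.9000
bread: 24.3 × (2/2) = 24.3 × 1.000000 = 24.3000
Index = Σ wᵢ·(p₁ᵢ/p₀ᵢ) = 47.5200 + 22.9000 + 24.3000 = 94.7200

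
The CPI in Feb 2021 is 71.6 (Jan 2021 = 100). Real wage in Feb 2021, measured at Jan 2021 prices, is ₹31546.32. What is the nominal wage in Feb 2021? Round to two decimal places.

22587.17

Nominal = Real × (Index/100) = 31546.32 × (71.6/100)
        = 31546.32 × 0.716 = 22587.1651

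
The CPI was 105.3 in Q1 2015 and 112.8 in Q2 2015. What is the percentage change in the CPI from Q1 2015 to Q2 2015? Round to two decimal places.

7.12%

Change = (112.8 − 105.3) / 105.3 × 100
       = 7.5 / 105.3 × 100 = 7.1225%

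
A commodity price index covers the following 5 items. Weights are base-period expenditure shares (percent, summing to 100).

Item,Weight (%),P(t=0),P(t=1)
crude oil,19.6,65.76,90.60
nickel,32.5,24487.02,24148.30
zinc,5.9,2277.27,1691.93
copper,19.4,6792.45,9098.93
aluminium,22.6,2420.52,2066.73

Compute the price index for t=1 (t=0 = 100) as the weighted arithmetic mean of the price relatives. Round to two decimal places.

crude oil: 19.6 × (90.60/65.76) = 19.6 × 1.377737 = 27.0036
nickel: 32.5 × (24148.30/24487.02) = 32.5 × 0.986167 = 32.0504
zinc: 5.9 × (1691.93/2277.27) = 5.9 × 0.742964 = 4.3835
copper: 19.4 × (9098.93/6792.45) = 19.4 × 1.339565 = 25.9876
aluminium: 22.6 × (2066.73/2420.52) = 22.6 × 0.853837 = 19.2967
Index = Σ wᵢ·(p₁ᵢ/p₀ᵢ) = 27.0036 + 32.0504 + 4.3835 + 25.9876 + 19.2967 = 108.7219

108.72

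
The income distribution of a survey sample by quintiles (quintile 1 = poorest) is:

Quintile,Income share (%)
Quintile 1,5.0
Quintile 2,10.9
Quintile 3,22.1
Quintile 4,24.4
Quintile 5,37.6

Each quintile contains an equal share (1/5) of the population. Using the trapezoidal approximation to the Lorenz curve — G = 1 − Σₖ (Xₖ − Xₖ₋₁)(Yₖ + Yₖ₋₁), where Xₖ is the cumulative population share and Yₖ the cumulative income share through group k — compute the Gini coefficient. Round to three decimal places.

Cumulative income shares Yₖ: 0.0500, 0.1590, 0.3800, 0.6240, 1.0000
Σ (Xₖ−Xₖ₋₁)(Yₖ+Yₖ₋₁) = (1/5)(0.0500+0.0000) + (1/5)(0.1590+0.0500) + (1/5)(0.3800+0.1590) + (1/5)(0.6240+0.3800) + (1/5)(1.0000+0.6240)
  = 0.0100 + 0.0418 + 0.1078 + 0.2008 + 0.3248 = 0.6852
G = 1 − 0.6852 = 0.3148

0.315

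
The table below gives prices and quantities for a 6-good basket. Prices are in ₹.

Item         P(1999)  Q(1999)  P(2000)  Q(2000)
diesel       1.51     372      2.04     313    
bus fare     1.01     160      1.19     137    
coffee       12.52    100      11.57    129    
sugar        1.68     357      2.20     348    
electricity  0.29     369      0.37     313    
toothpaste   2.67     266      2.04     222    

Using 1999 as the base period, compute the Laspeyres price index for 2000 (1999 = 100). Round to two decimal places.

Laspeyres price index uses base-period quantities as weights.
ΣP(2000)·Q(1999) = 2.04×372 + 1.19×160 + 11.57×100 + 2.20×357 + 0.37×369 + 2.04×266 = 758.88 + 190.4 + 1157 + 785.4 + 136.53 + 542.64 = 3570.85
ΣP(1999)·Q(1999) = 1.51×372 + 1.01×160 + 12.52×100 + 1.68×357 + 0.29×369 + 2.67×266 = 561.72 + 161.6 + 1252 + 599.76 + 107.01 + 710.22 = 3392.31
Index = 3570.85 / 3392.31 × 100 = 105.2631

105.26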